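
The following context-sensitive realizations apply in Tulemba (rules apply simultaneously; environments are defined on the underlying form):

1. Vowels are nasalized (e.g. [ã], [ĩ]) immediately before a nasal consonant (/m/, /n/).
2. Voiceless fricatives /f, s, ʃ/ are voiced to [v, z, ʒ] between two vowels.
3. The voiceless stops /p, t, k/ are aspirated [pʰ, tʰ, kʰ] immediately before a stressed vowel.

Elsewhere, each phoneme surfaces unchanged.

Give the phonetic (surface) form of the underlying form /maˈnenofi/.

/m/ (word-initial) is unaffected → [m].
/a/ meets the environment for rule 1 (before a nasal consonant) → [ã].
/n/ (between /a/ and /e/): no rule targets it → [n].
/e/ meets the environment for rule 1 (before a nasal consonant) → [ẽ].
/n/ — not in any rule's target class → [n].
/o/ — between /n/ and /f/; rule 1 does not apply here → [o].
/f/ (between /o/ and /i/) occurs between two vowels → [v] by rule 2.
/i/ (word-final): rule 1 targets it, but not before a nasal consonant → unchanged [i].

[mãˈnẽnovi]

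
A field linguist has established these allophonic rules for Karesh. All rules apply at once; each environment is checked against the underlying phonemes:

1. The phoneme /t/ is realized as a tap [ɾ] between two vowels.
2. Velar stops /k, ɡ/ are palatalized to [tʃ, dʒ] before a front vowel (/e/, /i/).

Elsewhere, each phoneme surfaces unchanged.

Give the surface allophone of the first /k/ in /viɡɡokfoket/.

[k]

/k/ (between /o/ and /f/) is in the target of rule 2 but the environment (before a front vowel) is not met → [k].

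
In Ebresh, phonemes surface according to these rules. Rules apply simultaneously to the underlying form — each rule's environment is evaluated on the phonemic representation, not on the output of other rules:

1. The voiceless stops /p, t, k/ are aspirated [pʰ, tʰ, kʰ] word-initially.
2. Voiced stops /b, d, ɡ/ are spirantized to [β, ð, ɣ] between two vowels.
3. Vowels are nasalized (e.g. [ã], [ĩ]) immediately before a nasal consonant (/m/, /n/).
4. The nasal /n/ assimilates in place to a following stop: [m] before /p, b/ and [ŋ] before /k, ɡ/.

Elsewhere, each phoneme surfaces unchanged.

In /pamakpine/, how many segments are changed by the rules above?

3

Segments that undergo a rule: /p/ → [pʰ] (rule 1); /a/ → [ã] (rule 3); /i/ → [ĩ] (rule 3).
All other segments surface unchanged.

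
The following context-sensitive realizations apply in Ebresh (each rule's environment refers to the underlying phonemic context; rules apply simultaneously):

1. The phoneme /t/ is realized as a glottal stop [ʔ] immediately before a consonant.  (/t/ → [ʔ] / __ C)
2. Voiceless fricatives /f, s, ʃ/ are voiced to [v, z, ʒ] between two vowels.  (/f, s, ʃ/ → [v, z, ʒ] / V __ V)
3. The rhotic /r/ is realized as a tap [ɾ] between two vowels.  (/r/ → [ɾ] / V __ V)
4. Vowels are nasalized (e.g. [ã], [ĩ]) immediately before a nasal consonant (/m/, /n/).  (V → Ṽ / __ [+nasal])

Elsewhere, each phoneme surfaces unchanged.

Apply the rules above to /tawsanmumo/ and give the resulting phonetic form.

/t/ (word-initial) is in the target of rule 1 but the environment (immediately before a consonant) is not met → [t].
/a/ — between /t/ and /w/; rule 4 does not apply here → [a].
/w/ (between /a/ and /s/): no rule targets it → [w].
/s/ (between /w/ and /a/) is in the target of rule 2 but the environment (between two vowels) is not met → [s].
/a/ meets the environment for rule 4 (before a nasal consonant) → [ã].
/n/ (between /a/ and /m/): no rule targets it → [n].
/m/ — not in any rule's target class → [m].
/u/ meets the environment for rule 4 (before a nasal consonant) → [ũ].
/m/ (between /u/ and /o/): no rule targets it → [m].
/o/ (word-final) is in the target of rule 4 but the environment (before a nasal consonant) is not met → [o].

[tawsãnmũmo]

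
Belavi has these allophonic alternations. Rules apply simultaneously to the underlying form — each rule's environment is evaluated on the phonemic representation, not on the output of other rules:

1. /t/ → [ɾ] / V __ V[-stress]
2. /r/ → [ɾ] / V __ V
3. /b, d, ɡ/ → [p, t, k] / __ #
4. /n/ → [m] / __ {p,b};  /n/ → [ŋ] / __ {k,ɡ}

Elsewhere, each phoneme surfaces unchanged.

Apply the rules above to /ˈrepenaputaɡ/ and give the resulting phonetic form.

/r/ (word-initial) is in the target of rule 2 but the environment (between two vowels) is not met → [r].
/e/ (between /r/ and /p/): no rule targets it → [e].
/p/ (between /e/ and /e/): no rule targets it → [p].
/e/ — not in any rule's target class → [e].
/n/ (between /e/ and /a/) fails the environment for rule 4, so it stays [n].
/a/ (between /n/ and /p/): no rule targets it → [a].
/p/ (between /a/ and /u/) is unaffected → [p].
/u/ stays [u].
/t/ (between /u/ and /a/): between a vowel and a following unstressed vowel, so rule 1 applies → [ɾ].
/a/ stays [a].
/ɡ/ (word-final) occurs word-finally → [k] by rule 3.

[ˈrepenapuɾak]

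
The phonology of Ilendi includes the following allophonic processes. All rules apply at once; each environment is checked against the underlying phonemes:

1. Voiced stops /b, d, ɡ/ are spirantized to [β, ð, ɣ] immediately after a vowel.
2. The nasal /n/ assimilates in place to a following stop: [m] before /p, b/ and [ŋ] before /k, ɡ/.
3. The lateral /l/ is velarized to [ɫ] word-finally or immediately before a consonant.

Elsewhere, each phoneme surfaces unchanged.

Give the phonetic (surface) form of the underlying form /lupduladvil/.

/l/ (word-initial): rule 3 targets it, but not word-finally or immediately before a consonant → unchanged [l].
/u/ — not in any rule's target class → [u].
/p/ (between /u/ and /d/): no rule targets it → [p].
/d/ (between /p/ and /u/) is in the target of rule 1 but the environment (immediately after a vowel) is not met → [d].
/u/ — not in any rule's target class → [u].
/l/ (between /u/ and /a/) fails the environment for rule 3, so it stays [l].
/a/ stays [a].
/d/ (between /a/ and /v/): immediately after a vowel, so rule 1 applies → [ð].
/v/ (between /d/ and /i/) is unaffected → [v].
/i/ stays [i].
/l/ (word-final): word-finally or immediately before a consonant, so rule 3 applies → [ɫ].

[lupdulaðviɫ]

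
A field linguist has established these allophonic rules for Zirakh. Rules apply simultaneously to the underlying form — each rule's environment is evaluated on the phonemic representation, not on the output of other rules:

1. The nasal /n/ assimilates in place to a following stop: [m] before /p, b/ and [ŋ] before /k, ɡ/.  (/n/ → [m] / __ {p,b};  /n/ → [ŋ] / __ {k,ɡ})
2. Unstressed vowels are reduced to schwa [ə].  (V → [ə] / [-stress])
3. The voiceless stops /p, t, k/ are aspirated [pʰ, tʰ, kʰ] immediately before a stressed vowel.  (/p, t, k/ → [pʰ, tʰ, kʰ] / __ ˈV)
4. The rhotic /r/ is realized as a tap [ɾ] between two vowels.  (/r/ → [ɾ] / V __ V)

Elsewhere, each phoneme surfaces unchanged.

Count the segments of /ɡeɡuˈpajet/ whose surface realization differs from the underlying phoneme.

4

Segments that undergo a rule: /e/ → [ə] (rule 2); /u/ → [ə] (rule 2); /p/ → [pʰ] (rule 3); /e/ → [ə] (rule 2).
All other segments surface unchanged.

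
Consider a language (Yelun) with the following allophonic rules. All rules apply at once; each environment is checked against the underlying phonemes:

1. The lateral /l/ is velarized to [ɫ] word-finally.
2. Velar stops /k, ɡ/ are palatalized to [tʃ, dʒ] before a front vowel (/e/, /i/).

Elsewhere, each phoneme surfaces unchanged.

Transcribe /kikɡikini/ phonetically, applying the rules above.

[tʃikdʒitʃini]

/k/ (word-initial) occurs before a front vowel → [tʃ] by rule 2.
/i/ stays [i].
/k/ (between /i/ and /ɡ/) fails the environment for rule 2, so it stays [k].
/ɡ/ (between /k/ and /i/) occurs before a front vowel → [dʒ] by rule 2.
/i/ — not in any rule's target class → [i].
Rule 2 applies to /k/ (between /i/ and /i/: before a front vowel) → [tʃ].
/i/ — not in any rule's target class → [i].
/n/ stays [n].
/i/ — not in any rule's target class → [i].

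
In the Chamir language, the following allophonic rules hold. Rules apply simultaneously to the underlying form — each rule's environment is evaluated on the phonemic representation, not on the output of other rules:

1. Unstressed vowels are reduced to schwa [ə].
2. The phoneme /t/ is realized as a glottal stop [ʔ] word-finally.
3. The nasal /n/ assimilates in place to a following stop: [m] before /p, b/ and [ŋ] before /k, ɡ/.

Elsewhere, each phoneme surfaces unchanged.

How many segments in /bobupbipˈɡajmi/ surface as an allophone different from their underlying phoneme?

Segments that undergo a rule: /o/ → [ə] (rule 1); /u/ → [ə] (rule 1); /i/ → [ə] (rule 1); /i/ → [ə] (rule 1).
All other segments surface unchanged.

4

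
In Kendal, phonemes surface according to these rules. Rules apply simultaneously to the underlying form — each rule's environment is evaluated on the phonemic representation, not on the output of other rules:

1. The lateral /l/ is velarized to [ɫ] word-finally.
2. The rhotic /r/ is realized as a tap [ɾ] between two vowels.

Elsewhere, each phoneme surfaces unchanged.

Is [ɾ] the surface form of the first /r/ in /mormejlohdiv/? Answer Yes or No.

No

/r/ (between /o/ and /m/) fails the environment for rule 2, so it stays [r].
The actual realization is [r], not [ɾ].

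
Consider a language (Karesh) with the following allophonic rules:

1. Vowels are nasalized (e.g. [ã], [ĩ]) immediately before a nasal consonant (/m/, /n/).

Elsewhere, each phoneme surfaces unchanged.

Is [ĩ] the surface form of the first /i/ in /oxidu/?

/i/ (between /x/ and /d/) is in the target of rule 1 but the environment (before a nasal consonant) is not met → [i].
The actual realization is [i], not [ĩ].

No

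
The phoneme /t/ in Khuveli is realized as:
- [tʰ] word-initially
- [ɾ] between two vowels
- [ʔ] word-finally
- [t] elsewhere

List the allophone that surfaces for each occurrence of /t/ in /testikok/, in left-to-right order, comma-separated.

Occurrence 1 (position 1): word-initially → [tʰ].
Occurrence 2 (position 4): no conditioning environment matches → elsewhere allophone [t].

[tʰ], [t]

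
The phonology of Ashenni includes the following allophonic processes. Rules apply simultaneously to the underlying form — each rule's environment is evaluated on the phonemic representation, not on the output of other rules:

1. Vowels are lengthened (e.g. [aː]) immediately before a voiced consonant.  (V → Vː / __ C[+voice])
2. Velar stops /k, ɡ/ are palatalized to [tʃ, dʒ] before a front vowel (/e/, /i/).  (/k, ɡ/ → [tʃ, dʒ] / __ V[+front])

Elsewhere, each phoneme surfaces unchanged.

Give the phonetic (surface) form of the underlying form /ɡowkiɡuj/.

[ɡoːwtʃiːɡuːj]

/ɡ/ (word-initial) fails the environment for rule 2, so it stays [ɡ].
/o/ meets the environment for rule 1 (before a voiced consonant) → [oː].
/w/ — not in any rule's target class → [w].
/k/ (between /w/ and /i/): before a front vowel, so rule 2 applies → [tʃ].
/i/ (between /k/ and /ɡ/): before a voiced consonant, so rule 1 applies → [iː].
/ɡ/ (between /i/ and /u/) fails the environment for rule 2, so it stays [ɡ].
/u/ — between /ɡ/ and /j/, before a voiced consonant — surfaces as [uː] (rule 1).
/j/ (word-final): no rule targets it → [j].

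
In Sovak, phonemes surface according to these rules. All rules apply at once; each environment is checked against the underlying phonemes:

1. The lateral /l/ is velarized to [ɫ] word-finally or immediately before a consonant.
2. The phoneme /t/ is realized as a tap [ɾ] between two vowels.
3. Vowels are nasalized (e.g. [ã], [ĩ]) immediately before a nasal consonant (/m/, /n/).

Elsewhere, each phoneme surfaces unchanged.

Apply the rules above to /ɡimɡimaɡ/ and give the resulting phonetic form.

/i/ (between /ɡ/ and /m/) occurs before a nasal consonant → [ĩ] by rule 3.
/i/ meets the environment for rule 3 (before a nasal consonant) → [ĩ].
/a/ (between /m/ and /ɡ/) is in the target of rule 3 but the environment (before a nasal consonant) is not met → [a].

[ɡĩmɡĩmaɡ]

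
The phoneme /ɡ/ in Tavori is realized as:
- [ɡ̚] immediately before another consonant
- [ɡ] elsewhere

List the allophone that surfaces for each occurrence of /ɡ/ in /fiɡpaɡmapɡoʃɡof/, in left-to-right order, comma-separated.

Occurrence 1 (position 3): immediately before another consonant → [ɡ̚].
Occurrence 2 (position 6): immediately before another consonant → [ɡ̚].
Occurrence 3 (position 10): no conditioning environment matches → elsewhere allophone [ɡ].
Occurrence 4 (position 13): no conditioning environment matches → elsewhere allophone [ɡ].

[ɡ̚], [ɡ̚], [ɡ], [ɡ]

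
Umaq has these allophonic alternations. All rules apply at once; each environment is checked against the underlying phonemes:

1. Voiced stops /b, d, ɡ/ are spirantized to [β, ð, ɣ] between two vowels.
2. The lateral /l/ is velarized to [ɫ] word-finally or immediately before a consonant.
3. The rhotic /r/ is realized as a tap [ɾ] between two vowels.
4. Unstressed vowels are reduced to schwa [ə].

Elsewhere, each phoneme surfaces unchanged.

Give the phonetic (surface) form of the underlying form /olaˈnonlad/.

[ələˈnonləd]

Rule 4 applies to /o/ (word-initial: in an unstressed syllable) → [ə].
/l/ — between /o/ and /a/; rule 2 does not apply here → [l].
/a/ (between /l/ and /n/): in an unstressed syllable, so rule 4 applies → [ə].
/n/ stays [n].
/o/ (between /n/ and /n/) is in the target of rule 4 but the environment (in an unstressed syllable) is not met → [o].
/n/ stays [n].
/l/ (between /n/ and /a/) fails the environment for rule 2, so it stays [l].
/a/ (between /l/ and /d/): in an unstressed syllable, so rule 4 applies → [ə].
/d/ (word-final) is in the target of rule 1 but the environment (between two vowels) is not met → [d].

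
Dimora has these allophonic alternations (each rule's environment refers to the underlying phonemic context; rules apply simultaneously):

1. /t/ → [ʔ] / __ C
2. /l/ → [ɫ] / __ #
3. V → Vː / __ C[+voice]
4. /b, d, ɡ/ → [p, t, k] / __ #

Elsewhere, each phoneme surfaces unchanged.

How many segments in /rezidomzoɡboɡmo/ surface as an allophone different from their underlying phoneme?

Segments that undergo a rule: /e/ → [eː] (rule 3); /i/ → [iː] (rule 3); /o/ → [oː] (rule 3); /o/ → [oː] (rule 3); /o/ → [oː] (rule 3).
All other segments surface unchanged.

5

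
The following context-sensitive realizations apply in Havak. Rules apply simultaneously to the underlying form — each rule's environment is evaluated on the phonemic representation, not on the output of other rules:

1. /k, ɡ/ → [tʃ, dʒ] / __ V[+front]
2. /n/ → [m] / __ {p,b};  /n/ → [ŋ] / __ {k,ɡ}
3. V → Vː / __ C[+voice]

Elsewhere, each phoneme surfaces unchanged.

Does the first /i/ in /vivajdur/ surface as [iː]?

/i/ meets the environment for rule 3 (before a voiced consonant) → [iː].
The actual realization is [iː], which matches [iː].

Yes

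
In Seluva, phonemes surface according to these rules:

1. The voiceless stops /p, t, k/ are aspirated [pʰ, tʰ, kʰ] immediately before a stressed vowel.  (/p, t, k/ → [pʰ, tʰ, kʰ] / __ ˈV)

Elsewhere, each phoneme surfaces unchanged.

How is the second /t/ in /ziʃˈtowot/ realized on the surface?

/t/ (word-final) is in the target of rule 1 but the environment (immediately before a stressed vowel) is not met → [t].

[t]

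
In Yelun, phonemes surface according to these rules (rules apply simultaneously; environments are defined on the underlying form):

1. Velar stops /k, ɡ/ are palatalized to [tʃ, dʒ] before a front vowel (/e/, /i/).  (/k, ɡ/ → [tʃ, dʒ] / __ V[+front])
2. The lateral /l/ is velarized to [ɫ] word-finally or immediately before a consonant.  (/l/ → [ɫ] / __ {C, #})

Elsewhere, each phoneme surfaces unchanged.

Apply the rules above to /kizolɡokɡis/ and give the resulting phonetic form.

[tʃizoɫɡokdʒis]

/k/ — word-initial, before a front vowel — surfaces as [tʃ] (rule 1).
/i/ — not in any rule's target class → [i].
/z/ (between /i/ and /o/) is unaffected → [z].
/o/ stays [o].
/l/ — between /o/ and /ɡ/, word-finally or immediately before a consonant — surfaces as [ɫ] (rule 2).
/ɡ/ (between /l/ and /o/) is in the target of rule 1 but the environment (before a front vowel) is not met → [ɡ].
/o/ — not in any rule's target class → [o].
/k/ (between /o/ and /ɡ/): rule 1 targets it, but not before a front vowel → unchanged [k].
/ɡ/ (between /k/ and /i/): before a front vowel, so rule 1 applies → [dʒ].
/i/ stays [i].
/s/ stays [s].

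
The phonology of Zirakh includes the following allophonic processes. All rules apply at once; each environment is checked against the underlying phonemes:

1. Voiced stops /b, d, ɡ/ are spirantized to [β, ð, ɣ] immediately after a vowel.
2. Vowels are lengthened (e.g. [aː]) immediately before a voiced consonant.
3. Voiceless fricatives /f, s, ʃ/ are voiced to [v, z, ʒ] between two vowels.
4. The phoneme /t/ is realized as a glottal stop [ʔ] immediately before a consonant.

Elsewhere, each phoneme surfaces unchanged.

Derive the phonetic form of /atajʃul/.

/a/ (word-initial) fails the environment for rule 2, so it stays [a].
/t/ (between /a/ and /a/) fails the environment for rule 4, so it stays [t].
/a/ (between /t/ and /j/) occurs before a voiced consonant → [aː] by rule 2.
/j/ — not in any rule's target class → [j].
/ʃ/ (between /j/ and /u/): rule 3 targets it, but not between two vowels → unchanged [ʃ].
/u/ — between /ʃ/ and /l/, before a voiced consonant — surfaces as [uː] (rule 2).
/l/ (word-final) is unaffected → [l].

[ataːjʃuːl]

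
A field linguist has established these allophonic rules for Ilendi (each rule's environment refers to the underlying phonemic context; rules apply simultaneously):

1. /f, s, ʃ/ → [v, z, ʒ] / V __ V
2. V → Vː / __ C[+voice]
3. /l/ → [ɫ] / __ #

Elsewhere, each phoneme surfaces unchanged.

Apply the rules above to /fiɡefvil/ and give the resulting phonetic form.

[fiːɡefviːɫ]

/f/ (word-initial): rule 1 targets it, but not between two vowels → unchanged [f].
Rule 2 applies to /i/ (between /f/ and /ɡ/: before a voiced consonant) → [iː].
/ɡ/ stays [ɡ].
/e/ (between /ɡ/ and /f/) is in the target of rule 2 but the environment (before a voiced consonant) is not met → [e].
/f/ (between /e/ and /v/): rule 1 targets it, but not between two vowels → unchanged [f].
/v/ (between /f/ and /i/): no rule targets it → [v].
Rule 2 applies to /i/ (between /v/ and /l/: before a voiced consonant) → [iː].
/l/ (word-final) occurs word-finally → [ɫ] by rule 3.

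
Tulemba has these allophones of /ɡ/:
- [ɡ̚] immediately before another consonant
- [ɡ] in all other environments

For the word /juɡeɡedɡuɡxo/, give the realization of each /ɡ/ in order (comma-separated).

[ɡ], [ɡ], [ɡ], [ɡ̚]

Occurrence 1 (position 3): no conditioning environment matches → elsewhere allophone [ɡ].
Occurrence 2 (position 5): no conditioning environment matches → elsewhere allophone [ɡ].
Occurrence 3 (position 8): no conditioning environment matches → elsewhere allophone [ɡ].
Occurrence 4 (position 10): immediately before another consonant → [ɡ̚].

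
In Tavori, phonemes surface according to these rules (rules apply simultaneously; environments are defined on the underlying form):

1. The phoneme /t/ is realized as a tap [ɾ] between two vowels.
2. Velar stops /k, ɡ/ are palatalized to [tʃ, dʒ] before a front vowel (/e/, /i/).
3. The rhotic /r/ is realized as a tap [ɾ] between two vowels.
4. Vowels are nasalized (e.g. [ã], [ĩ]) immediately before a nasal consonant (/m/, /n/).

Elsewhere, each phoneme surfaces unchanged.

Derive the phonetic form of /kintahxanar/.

[tʃĩntahxãnar]

/k/ meets the environment for rule 2 (before a front vowel) → [tʃ].
/i/ (between /k/ and /n/): before a nasal consonant, so rule 4 applies → [ĩ].
/n/ (between /i/ and /t/): no rule targets it → [n].
/t/ — between /n/ and /a/; rule 1 does not apply here → [t].
/a/ — between /t/ and /h/; rule 4 does not apply here → [a].
/h/ (between /a/ and /x/): no rule targets it → [h].
/x/ stays [x].
/a/ (between /x/ and /n/) occurs before a nasal consonant → [ã] by rule 4.
/n/ (between /a/ and /a/) is unaffected → [n].
/a/ (between /n/ and /r/) fails the environment for rule 4, so it stays [a].
/r/ (word-final): rule 3 targets it, but not between two vowels → unchanged [r].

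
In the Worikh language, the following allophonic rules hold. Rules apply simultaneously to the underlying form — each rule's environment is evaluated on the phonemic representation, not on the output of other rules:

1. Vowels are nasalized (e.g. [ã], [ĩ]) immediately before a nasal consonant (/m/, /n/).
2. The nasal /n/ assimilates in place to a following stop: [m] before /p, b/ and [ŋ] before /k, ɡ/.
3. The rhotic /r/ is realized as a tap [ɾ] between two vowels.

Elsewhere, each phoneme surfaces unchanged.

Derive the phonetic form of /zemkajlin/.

[zẽmkajlĩn]

/z/ (word-initial): no rule targets it → [z].
Rule 1 applies to /e/ (between /z/ and /m/: before a nasal consonant) → [ẽ].
/m/ stays [m].
/k/ stays [k].
/a/ (between /k/ and /j/): rule 1 targets it, but not before a nasal consonant → unchanged [a].
/j/ — not in any rule's target class → [j].
/l/ — not in any rule's target class → [l].
/i/ meets the environment for rule 1 (before a nasal consonant) → [ĩ].
/n/ (word-final) is in the target of rule 2 but the environment (before a labial or velar stop) is not met → [n].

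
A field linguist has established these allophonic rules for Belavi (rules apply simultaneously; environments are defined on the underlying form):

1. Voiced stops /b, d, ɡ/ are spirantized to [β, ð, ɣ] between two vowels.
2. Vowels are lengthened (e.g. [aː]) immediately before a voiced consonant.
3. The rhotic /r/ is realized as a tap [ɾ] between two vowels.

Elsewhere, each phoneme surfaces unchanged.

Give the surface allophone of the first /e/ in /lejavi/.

/e/ (between /l/ and /j/): before a voiced consonant, so rule 2 applies → [eː].

[eː]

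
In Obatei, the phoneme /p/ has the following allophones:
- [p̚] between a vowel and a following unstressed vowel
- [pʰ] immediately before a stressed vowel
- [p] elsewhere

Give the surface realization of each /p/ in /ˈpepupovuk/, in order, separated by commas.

Occurrence 1 (position 1): immediately before a stressed vowel → [pʰ].
Occurrence 2 (position 3): between a vowel and a following unstressed vowel → [p̚].
Occurrence 3 (position 5): between a vowel and a following unstressed vowel → [p̚].

[pʰ], [p̚], [p̚]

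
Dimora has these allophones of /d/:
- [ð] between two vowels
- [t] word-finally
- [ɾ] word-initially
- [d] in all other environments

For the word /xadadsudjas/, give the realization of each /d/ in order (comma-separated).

Occurrence 1 (position 3): between two vowels → [ð].
Occurrence 2 (position 5): no conditioning environment matches → elsewhere allophone [d].
Occurrence 3 (position 8): no conditioning environment matches → elsewhere allophone [d].

[ð], [d], [d]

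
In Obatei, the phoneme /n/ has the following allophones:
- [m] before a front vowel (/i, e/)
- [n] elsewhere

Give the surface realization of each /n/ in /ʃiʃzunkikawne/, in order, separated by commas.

[n], [m]

Occurrence 1 (position 6): no conditioning environment matches → elsewhere allophone [n].
Occurrence 2 (position 12): before a front vowel (/i, e/) → [m].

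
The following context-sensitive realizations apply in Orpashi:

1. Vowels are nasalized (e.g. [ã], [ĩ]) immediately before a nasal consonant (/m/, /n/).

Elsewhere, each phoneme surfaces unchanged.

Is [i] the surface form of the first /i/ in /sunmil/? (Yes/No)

Yes

/i/ (between /m/ and /l/) fails the environment for rule 1, so it stays [i].
The actual realization is [i], which matches [i].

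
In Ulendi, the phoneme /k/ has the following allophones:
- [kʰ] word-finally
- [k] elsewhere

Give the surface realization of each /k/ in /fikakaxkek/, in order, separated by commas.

Occurrence 1 (position 3): no conditioning environment matches → elsewhere allophone [k].
Occurrence 2 (position 5): no conditioning environment matches → elsewhere allophone [k].
Occurrence 3 (position 8): no conditioning environment matches → elsewhere allophone [k].
Occurrence 4 (position 10): word-finally → [kʰ].

[k], [k], [k], [kʰ]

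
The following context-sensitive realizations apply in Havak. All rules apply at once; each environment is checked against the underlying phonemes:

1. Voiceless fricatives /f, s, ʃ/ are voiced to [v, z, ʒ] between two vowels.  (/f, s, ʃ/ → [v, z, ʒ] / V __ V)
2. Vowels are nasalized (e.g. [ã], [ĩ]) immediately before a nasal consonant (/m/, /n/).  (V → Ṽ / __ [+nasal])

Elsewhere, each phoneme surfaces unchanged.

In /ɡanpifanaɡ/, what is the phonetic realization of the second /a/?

/a/ (between /f/ and /n/): before a nasal consonant, so rule 2 applies → [ã].

[ã]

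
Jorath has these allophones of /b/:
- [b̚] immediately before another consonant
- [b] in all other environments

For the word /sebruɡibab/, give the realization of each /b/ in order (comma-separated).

Occurrence 1 (position 3): immediately before another consonant → [b̚].
Occurrence 2 (position 8): no conditioning environment matches → elsewhere allophone [b].
Occurrence 3 (position 10): no conditioning environment matches → elsewhere allophone [b].

[b̚], [b], [b]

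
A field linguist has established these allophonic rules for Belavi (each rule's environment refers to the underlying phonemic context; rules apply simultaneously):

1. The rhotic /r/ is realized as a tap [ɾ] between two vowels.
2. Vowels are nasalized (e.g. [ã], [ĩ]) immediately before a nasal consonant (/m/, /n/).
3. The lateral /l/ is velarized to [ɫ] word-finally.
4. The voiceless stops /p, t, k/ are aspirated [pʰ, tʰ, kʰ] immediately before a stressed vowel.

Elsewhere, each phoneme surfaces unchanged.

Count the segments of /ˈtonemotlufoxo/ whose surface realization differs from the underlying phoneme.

3

Segments that undergo a rule: /t/ → [tʰ] (rule 4); /o/ → [õ] (rule 2); /e/ → [ẽ] (rule 2).
All other segments surface unchanged.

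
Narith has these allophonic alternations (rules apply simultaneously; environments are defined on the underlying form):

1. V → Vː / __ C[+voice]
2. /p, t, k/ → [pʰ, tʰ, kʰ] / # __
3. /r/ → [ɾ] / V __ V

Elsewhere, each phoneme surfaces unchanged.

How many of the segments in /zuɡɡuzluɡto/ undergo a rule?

3

Segments that undergo a rule: /u/ → [uː] (rule 1); /u/ → [uː] (rule 1); /u/ → [uː] (rule 1).
All other segments surface unchanged.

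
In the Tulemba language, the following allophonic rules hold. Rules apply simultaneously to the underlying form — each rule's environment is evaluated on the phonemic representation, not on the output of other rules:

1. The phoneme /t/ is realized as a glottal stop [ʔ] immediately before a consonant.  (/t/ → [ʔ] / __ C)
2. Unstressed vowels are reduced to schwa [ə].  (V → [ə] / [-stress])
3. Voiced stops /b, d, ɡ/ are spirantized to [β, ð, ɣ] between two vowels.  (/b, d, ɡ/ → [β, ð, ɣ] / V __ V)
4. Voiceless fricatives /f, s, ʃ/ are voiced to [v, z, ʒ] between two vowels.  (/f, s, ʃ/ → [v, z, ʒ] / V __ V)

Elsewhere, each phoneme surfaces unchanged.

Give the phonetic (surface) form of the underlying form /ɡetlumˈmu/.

/ɡ/ — word-initial; rule 3 does not apply here → [ɡ].
/e/ meets the environment for rule 2 (in an unstressed syllable) → [ə].
/t/ (between /e/ and /l/) occurs immediately before a consonant → [ʔ] by rule 1.
/l/ stays [l].
/u/ — between /l/ and /m/, in an unstressed syllable — surfaces as [ə] (rule 2).
/m/ (between /u/ and /m/): no rule targets it → [m].
/m/ (between /m/ and /u/): no rule targets it → [m].
/u/ (word-final): rule 2 targets it, but not in an unstressed syllable → unchanged [u].

[ɡəʔləmˈmu]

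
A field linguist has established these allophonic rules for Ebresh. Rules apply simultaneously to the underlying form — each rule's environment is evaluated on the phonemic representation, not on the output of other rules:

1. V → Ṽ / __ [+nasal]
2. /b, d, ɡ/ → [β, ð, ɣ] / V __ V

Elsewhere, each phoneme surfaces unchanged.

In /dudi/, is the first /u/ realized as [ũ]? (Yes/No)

/u/ — between /d/ and /d/; rule 1 does not apply here → [u].
The actual realization is [u], not [ũ].

No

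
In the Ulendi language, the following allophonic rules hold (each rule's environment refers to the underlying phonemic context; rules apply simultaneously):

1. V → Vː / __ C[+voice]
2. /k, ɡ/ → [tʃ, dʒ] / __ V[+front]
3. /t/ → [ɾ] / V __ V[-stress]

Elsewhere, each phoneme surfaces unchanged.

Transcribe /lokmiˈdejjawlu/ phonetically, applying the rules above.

/o/ (between /l/ and /k/) fails the environment for rule 1, so it stays [o].
/k/ (between /o/ and /m/): rule 2 targets it, but not before a front vowel → unchanged [k].
/i/ meets the environment for rule 1 (before a voiced consonant) → [iː].
/e/ — between /d/ and /j/, before a voiced consonant — surfaces as [eː] (rule 1).
/a/ (between /j/ and /w/): before a voiced consonant, so rule 1 applies → [aː].
/u/ (word-final) is in the target of rule 1 but the environment (before a voiced consonant) is not met → [u].

[lokmiːˈdeːjjaːwlu]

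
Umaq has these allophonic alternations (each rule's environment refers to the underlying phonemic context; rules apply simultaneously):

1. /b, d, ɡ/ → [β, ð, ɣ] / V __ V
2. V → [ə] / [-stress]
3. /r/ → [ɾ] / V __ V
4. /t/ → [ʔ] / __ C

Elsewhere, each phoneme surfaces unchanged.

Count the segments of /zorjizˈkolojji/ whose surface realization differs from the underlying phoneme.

Segments that undergo a rule: /o/ → [ə] (rule 2); /i/ → [ə] (rule 2); /o/ → [ə] (rule 2); /i/ → [ə] (rule 2).
All other segments surface unchanged.

4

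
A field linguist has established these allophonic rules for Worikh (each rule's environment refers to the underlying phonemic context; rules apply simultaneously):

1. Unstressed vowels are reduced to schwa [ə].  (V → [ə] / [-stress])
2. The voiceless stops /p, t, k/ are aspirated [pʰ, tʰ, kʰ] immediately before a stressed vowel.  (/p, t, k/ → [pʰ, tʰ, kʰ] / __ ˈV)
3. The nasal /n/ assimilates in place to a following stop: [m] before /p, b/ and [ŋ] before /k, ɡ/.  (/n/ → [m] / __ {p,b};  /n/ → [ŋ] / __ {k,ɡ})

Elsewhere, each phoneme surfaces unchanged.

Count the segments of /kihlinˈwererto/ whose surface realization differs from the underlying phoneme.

Segments that undergo a rule: /i/ → [ə] (rule 1); /i/ → [ə] (rule 1); /e/ → [ə] (rule 1); /o/ → [ə] (rule 1).
All other segments surface unchanged.

4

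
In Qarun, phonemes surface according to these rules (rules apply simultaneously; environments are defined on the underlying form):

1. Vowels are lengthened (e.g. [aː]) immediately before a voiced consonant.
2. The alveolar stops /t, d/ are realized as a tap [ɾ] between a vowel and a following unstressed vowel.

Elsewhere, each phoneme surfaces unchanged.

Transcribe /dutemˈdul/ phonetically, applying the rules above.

/d/ (word-initial): rule 2 targets it, but not between a vowel and a following unstressed vowel → unchanged [d].
/u/ (between /d/ and /t/): rule 1 targets it, but not before a voiced consonant → unchanged [u].
Rule 2 applies to /t/ (between /u/ and /e/: between a vowel and a following unstressed vowel) → [ɾ].
Rule 1 applies to /e/ (between /t/ and /m/: before a voiced consonant) → [eː].
/m/ — not in any rule's target class → [m].
/d/ — between /m/ and /u/; rule 2 does not apply here → [d].
/u/ meets the environment for rule 1 (before a voiced consonant) → [uː].
/l/ — not in any rule's target class → [l].

[duɾeːmˈduːl]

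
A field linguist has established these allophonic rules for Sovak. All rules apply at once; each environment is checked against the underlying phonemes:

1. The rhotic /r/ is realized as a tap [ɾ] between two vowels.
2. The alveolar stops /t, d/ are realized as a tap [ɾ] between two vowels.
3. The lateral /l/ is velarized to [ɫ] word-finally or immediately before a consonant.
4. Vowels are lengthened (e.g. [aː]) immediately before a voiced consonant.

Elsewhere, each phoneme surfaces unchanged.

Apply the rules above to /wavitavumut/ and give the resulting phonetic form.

[waːviɾaːvuːmut]

Rule 4 applies to /a/ (between /w/ and /v/: before a voiced consonant) → [aː].
/i/ — between /v/ and /t/; rule 4 does not apply here → [i].
/t/ — between /i/ and /a/, between two vowels — surfaces as [ɾ] (rule 2).
/a/ meets the environment for rule 4 (before a voiced consonant) → [aː].
/u/ (between /v/ and /m/) occurs before a voiced consonant → [uː] by rule 4.
/u/ (between /m/ and /t/): rule 4 targets it, but not before a voiced consonant → unchanged [u].
/t/ (word-final) fails the environment for rule 2, so it stays [t].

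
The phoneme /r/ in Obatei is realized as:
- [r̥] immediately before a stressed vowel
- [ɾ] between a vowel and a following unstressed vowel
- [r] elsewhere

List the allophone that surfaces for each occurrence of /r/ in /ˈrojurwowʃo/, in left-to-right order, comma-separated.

Occurrence 1 (position 1): immediately before a stressed vowel → [r̥].
Occurrence 2 (position 5): no conditioning environment matches → elsewhere allophone [r].

[r̥], [r]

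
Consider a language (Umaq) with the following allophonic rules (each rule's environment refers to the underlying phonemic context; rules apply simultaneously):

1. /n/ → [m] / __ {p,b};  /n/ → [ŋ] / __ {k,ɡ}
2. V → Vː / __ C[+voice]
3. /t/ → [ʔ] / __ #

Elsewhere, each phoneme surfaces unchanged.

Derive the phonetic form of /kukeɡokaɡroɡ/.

[kukeːɡokaːɡroːɡ]

/u/ (between /k/ and /k/) is in the target of rule 2 but the environment (before a voiced consonant) is not met → [u].
/e/ — between /k/ and /ɡ/, before a voiced consonant — surfaces as [eː] (rule 2).
/o/ (between /ɡ/ and /k/) fails the environment for rule 2, so it stays [o].
/a/ (between /k/ and /ɡ/) occurs before a voiced consonant → [aː] by rule 2.
/o/ — between /r/ and /ɡ/, before a voiced consonant — surfaces as [oː] (rule 2).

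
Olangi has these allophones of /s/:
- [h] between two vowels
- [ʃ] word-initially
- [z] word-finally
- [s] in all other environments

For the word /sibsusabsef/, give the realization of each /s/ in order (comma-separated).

Occurrence 1 (position 1): word-initially → [ʃ].
Occurrence 2 (position 4): no conditioning environment matches → elsewhere allophone [s].
Occurrence 3 (position 6): between two vowels → [h].
Occurrence 4 (position 9): no conditioning environment matches → elsewhere allophone [s].

[ʃ], [s], [h], [s]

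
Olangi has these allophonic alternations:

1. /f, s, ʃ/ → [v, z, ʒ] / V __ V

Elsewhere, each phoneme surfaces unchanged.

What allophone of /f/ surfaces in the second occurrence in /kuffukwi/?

[f]

/f/ (between /f/ and /u/): rule 1 targets it, but not between two vowels → unchanged [f].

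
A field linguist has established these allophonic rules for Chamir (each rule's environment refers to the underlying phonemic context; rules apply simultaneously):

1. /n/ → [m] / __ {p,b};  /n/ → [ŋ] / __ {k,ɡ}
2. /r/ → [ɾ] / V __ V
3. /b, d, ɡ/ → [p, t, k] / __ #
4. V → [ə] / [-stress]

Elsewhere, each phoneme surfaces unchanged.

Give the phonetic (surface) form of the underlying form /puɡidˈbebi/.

/p/ (word-initial): no rule targets it → [p].
/u/ (between /p/ and /ɡ/) occurs in an unstressed syllable → [ə] by rule 4.
/ɡ/ — between /u/ and /i/; rule 3 does not apply here → [ɡ].
/i/ (between /ɡ/ and /d/) occurs in an unstressed syllable → [ə] by rule 4.
/d/ (between /i/ and /b/) fails the environment for rule 3, so it stays [d].
/b/ (between /d/ and /e/) is in the target of rule 3 but the environment (word-finally) is not met → [b].
/e/ (between /b/ and /b/) is in the target of rule 4 but the environment (in an unstressed syllable) is not met → [e].
/b/ (between /e/ and /i/) is in the target of rule 3 but the environment (word-finally) is not met → [b].
Rule 4 applies to /i/ (word-final: in an unstressed syllable) → [ə].

[pəɡədˈbebə]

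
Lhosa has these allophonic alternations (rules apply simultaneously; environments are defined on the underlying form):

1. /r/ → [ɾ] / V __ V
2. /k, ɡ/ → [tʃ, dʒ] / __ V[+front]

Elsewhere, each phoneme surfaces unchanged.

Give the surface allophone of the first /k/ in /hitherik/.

[k]

/k/ (word-final) fails the environment for rule 2, so it stays [k].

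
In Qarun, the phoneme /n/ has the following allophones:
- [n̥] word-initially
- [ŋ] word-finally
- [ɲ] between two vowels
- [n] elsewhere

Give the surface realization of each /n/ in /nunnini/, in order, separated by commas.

Occurrence 1 (position 1): word-initially → [n̥].
Occurrence 2 (position 3): no conditioning environment matches → elsewhere allophone [n].
Occurrence 3 (position 4): no conditioning environment matches → elsewhere allophone [n].
Occurrence 4 (position 6): between two vowels → [ɲ].

[n̥], [n], [n], [ɲ]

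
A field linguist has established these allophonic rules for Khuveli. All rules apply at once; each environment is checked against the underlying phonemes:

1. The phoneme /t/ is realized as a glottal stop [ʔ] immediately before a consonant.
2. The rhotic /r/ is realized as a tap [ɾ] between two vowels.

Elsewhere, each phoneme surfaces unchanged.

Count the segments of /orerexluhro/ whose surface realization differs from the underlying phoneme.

2

Segments that undergo a rule: /r/ → [ɾ] (rule 2); /r/ → [ɾ] (rule 2).
All other segments surface unchanged.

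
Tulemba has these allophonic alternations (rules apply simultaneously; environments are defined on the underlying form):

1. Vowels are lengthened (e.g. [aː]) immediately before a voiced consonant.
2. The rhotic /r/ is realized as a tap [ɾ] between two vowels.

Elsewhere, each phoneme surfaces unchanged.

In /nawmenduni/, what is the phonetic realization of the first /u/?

[uː]

/u/ — between /d/ and /n/, before a voiced consonant — surfaces as [uː] (rule 1).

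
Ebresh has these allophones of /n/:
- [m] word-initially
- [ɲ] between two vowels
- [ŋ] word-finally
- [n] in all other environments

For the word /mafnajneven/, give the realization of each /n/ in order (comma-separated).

[n], [n], [ŋ]

Occurrence 1 (position 4): no conditioning environment matches → elsewhere allophone [n].
Occurrence 2 (position 7): no conditioning environment matches → elsewhere allophone [n].
Occurrence 3 (position 11): word-finally → [ŋ].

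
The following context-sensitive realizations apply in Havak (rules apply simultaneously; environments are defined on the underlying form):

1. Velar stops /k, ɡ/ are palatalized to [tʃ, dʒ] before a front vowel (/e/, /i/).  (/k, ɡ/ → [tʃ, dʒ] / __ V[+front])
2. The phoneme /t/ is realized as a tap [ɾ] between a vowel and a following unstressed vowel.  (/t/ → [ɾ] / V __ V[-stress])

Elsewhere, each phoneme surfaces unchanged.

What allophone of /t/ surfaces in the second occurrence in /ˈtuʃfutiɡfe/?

[ɾ]

/t/ meets the environment for rule 2 (between a vowel and a following unstressed vowel) → [ɾ].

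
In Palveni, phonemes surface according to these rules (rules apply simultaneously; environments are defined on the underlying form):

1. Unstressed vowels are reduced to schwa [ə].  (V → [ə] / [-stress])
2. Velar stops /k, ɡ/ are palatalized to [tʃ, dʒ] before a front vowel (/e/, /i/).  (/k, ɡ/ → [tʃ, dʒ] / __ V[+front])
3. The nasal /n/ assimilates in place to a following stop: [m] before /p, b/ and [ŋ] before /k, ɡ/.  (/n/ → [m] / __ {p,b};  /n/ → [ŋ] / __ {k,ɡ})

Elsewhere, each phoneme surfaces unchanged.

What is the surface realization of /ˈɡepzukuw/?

[ˈdʒepzəkəw]

/ɡ/ — word-initial, before a front vowel — surfaces as [dʒ] (rule 2).
/e/ (between /ɡ/ and /p/) fails the environment for rule 1, so it stays [e].
/u/ — between /z/ and /k/, in an unstressed syllable — surfaces as [ə] (rule 1).
/k/ — between /u/ and /u/; rule 2 does not apply here → [k].
/u/ meets the environment for rule 1 (in an unstressed syllable) → [ə].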